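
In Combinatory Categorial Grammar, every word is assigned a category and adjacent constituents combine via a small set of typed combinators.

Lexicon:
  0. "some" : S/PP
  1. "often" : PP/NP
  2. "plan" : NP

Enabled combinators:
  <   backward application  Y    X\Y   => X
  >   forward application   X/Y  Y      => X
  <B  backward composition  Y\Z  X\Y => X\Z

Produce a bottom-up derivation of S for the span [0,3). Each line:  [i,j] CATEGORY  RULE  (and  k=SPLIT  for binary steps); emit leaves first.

[0,1] S/PP  lex  "some"
[1,2] PP/NP  lex  "often"
[2,3] NP  lex  "plan"
[1,3] PP  >  k=2
[0,3] S  >  k=1

[0,3] S   >
  [0,1] "some" : S/PP
  [1,3] PP   >
    [1,2] "often" : PP/NP
    [2,3] "plan" : NP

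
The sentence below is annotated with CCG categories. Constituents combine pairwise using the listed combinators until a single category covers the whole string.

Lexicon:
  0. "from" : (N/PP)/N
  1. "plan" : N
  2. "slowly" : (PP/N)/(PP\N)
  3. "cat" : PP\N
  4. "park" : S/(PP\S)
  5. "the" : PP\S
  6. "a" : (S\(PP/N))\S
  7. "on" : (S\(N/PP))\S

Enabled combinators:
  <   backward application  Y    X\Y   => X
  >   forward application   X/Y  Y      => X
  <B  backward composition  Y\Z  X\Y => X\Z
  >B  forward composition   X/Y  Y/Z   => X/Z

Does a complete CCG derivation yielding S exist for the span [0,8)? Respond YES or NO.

YES

[0,8] S   <
  [0,2] N/PP   >
    [0,1] "from" : (N/PP)/N
    [1,2] "plan" : N
  [2,8] S\(N/PP)   <
    [2,7] S   <
      [2,4] PP/N   >
        [2,3] "slowly" : (PP/N)/(PP\N)
        [3,4] "cat" : PP\N
      [4,7] S\(PP/N)   <
        [4,6] S   >
          [4,5] "park" : S/(PP\S)
          [5,6] "the" : PP\S
        [6,7] "a" : (S\(PP/N))\S
    [7,8] "on" : (S\(N/PP))\S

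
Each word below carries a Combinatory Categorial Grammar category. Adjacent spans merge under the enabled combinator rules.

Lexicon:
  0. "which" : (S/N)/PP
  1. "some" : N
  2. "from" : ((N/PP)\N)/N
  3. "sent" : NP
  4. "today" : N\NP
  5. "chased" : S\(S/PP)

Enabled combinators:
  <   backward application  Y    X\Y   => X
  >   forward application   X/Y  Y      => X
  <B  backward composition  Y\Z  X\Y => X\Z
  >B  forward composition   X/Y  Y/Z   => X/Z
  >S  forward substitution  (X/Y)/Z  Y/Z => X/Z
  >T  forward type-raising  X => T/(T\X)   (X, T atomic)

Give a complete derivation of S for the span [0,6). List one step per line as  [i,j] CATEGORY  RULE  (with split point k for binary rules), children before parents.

[0,6] S   <
  [0,5] S/PP   >S
    [0,1] "which" : (S/N)/PP
    [1,5] N/PP   <
      [1,2] "some" : N
      [2,5] (N/PP)\N   >
        [2,3] "from" : ((N/PP)\N)/N
        [3,5] N   <
          [3,4] "sent" : NP
          [4,5] "today" : N\NP
  [5,6] "chased" : S\(S/PP)

[0,1] (S/N)/PP  lex  "which"
[1,2] N  lex  "some"
[2,3] ((N/PP)\N)/N  lex  "from"
[3,4] NP  lex  "sent"
[4,5] N\NP  lex  "today"
[3,5] N  <  k=4
[2,5] (N/PP)\N  >  k=3
[1,5] N/PP  <  k=2
[0,5] S/PP  >S  k=1
[5,6] S\(S/PP)  lex  "chased"
[0,6] S  <  k=5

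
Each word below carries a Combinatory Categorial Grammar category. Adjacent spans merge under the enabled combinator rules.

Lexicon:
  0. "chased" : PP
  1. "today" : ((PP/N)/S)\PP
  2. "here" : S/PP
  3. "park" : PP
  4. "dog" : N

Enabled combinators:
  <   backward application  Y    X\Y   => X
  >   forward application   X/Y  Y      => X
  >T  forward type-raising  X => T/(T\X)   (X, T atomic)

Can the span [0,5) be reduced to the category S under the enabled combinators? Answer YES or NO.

PP ((PP/N)/S)\PP S/PP PP N
CKY chart[0,5] = {N/(N\PP), NP/(NP\PP), PP, PP/(PP\PP), S/(S\PP)}; S ∉ chart

NO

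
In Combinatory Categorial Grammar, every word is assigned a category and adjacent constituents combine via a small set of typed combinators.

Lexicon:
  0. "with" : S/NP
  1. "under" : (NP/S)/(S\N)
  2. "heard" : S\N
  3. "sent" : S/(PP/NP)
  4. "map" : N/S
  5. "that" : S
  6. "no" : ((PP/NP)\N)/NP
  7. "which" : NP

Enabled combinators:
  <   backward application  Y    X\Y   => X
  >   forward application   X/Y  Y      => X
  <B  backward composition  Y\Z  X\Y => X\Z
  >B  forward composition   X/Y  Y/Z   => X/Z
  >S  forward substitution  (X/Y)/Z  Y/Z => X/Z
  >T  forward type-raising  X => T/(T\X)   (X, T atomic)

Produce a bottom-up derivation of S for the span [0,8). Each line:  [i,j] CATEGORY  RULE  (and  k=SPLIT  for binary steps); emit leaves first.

[0,8] S   >
  [0,1] "with" : S/NP
  [1,8] NP   >
    [1,3] NP/S   >
      [1,2] "under" : (NP/S)/(S\N)
      [2,3] "heard" : S\N
    [3,8] S   >
      [3,4] "sent" : S/(PP/NP)
      [4,8] PP/NP   <
        [4,6] N   >
          [4,5] "map" : N/S
          [5,6] "that" : S
        [6,8] (PP/NP)\N   >
          [6,7] "no" : ((PP/NP)\N)/NP
          [7,8] "which" : NP

[0,1] S/NP  lex  "with"
[1,2] (NP/S)/(S\N)  lex  "under"
[2,3] S\N  lex  "heard"
[1,3] NP/S  >  k=2
[3,4] S/(PP/NP)  lex  "sent"
[4,5] N/S  lex  "map"
[5,6] S  lex  "that"
[4,6] N  >  k=5
[6,7] ((PP/NP)\N)/NP  lex  "no"
[7,8] NP  lex  "which"
[6,8] (PP/NP)\N  >  k=7
[4,8] PP/NP  <  k=6
[3,8] S  >  k=4
[1,8] NP  >  k=3
[0,8] S  >  k=1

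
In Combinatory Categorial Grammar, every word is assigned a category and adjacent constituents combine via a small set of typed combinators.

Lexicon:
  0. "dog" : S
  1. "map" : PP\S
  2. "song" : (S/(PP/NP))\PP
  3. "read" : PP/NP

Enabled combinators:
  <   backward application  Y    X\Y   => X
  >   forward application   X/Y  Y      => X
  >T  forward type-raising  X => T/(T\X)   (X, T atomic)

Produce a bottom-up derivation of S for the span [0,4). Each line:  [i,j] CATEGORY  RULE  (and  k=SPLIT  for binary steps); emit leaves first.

[0,1] S  lex  "dog"
[1,2] PP\S  lex  "map"
[0,2] PP  <  k=1
[2,3] (S/(PP/NP))\PP  lex  "song"
[0,3] S/(PP/NP)  <  k=2
[3,4] PP/NP  lex  "read"
[0,4] S  >  k=3

[0,4] S   >
  [0,3] S/(PP/NP)   <
    [0,2] PP   <
      [0,1] "dog" : S
      [1,2] "map" : PP\S
    [2,3] "song" : (S/(PP/NP))\PP
  [3,4] "read" : PP/NP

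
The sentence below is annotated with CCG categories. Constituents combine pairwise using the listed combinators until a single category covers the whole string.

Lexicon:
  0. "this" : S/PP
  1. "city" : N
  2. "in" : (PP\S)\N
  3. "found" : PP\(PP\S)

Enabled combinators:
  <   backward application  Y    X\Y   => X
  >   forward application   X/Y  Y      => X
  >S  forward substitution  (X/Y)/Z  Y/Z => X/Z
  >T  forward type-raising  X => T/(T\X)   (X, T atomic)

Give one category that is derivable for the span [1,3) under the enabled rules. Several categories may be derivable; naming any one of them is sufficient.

PP\S

[0,4] S   >
  [0,1] "this" : S/PP
  [1,4] PP   <
    [1,3] PP\S   <
      [1,2] "city" : N
      [2,3] "in" : (PP\S)\N
    [3,4] "found" : PP\(PP\S)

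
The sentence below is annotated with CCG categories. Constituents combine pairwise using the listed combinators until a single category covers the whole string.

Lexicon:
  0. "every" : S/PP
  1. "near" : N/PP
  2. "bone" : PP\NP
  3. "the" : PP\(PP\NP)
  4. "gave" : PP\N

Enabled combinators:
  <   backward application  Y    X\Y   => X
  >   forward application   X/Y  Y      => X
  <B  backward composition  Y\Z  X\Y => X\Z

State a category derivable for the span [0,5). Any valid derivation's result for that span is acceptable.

[0,5] S   >
  [0,1] "every" : S/PP
  [1,5] PP   <
    [1,4] N   >
      [1,2] "near" : N/PP
      [2,4] PP   <
        [2,3] "bone" : PP\NP
        [3,4] "the" : PP\(PP\NP)
    [4,5] "gave" : PP\N

S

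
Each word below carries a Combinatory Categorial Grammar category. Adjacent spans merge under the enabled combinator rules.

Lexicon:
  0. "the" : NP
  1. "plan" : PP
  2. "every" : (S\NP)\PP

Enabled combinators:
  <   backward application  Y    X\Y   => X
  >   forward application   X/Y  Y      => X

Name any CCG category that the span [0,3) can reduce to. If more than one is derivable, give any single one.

S

[0,3] S   <
  [0,1] "the" : NP
  [1,3] S\NP   <
    [1,2] "plan" : PP
    [2,3] "every" : (S\NP)\PP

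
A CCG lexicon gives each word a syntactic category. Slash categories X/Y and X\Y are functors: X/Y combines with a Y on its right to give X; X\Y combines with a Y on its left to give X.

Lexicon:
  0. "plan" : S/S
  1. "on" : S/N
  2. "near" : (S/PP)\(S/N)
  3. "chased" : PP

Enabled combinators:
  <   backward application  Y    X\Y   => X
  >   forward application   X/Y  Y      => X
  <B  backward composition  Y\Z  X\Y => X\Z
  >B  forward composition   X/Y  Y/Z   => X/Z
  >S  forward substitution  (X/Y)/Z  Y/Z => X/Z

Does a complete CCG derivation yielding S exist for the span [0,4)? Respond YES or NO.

[0,4] S   >
  [0,3] S/PP   <
    [0,2] S/N   >B
      [0,1] "plan" : S/S
      [1,2] "on" : S/N
    [2,3] "near" : (S/PP)\(S/N)
  [3,4] "chased" : PP

YES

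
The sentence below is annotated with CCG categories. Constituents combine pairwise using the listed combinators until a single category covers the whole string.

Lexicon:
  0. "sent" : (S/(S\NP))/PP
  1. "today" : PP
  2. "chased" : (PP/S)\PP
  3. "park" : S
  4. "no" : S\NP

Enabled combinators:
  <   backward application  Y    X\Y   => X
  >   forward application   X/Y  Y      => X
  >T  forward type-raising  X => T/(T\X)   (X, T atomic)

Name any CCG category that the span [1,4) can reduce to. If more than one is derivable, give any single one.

PP

[0,5] S   >
  [0,4] S/(S\NP)   >
    [0,1] "sent" : (S/(S\NP))/PP
    [1,4] PP   >
      [1,3] PP/S   <
        [1,2] "today" : PP
        [2,3] "chased" : (PP/S)\PP
      [3,4] "park" : S
  [4,5] "no" : S\NP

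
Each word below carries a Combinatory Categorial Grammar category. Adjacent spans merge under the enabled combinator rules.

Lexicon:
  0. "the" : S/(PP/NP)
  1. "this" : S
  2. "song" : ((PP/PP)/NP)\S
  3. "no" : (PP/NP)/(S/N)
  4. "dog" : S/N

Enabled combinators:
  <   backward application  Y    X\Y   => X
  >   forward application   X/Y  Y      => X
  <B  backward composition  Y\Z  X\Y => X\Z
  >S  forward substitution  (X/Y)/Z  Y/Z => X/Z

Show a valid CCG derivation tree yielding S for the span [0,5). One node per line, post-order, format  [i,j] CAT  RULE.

[0,5] S   >
  [0,1] "the" : S/(PP/NP)
  [1,5] PP/NP   >S
    [1,3] (PP/PP)/NP   <
      [1,2] "this" : S
      [2,3] "song" : ((PP/PP)/NP)\S
    [3,5] PP/NP   >
      [3,4] "no" : (PP/NP)/(S/N)
      [4,5] "dog" : S/N

[0,1] S/(PP/NP)  lex  "the"
[1,2] S  lex  "this"
[2,3] ((PP/PP)/NP)\S  lex  "song"
[1,3] (PP/PP)/NP  <  k=2
[3,4] (PP/NP)/(S/N)  lex  "no"
[4,5] S/N  lex  "dog"
[3,5] PP/NP  >  k=4
[1,5] PP/NP  >S  k=3
[0,5] S  >  k=1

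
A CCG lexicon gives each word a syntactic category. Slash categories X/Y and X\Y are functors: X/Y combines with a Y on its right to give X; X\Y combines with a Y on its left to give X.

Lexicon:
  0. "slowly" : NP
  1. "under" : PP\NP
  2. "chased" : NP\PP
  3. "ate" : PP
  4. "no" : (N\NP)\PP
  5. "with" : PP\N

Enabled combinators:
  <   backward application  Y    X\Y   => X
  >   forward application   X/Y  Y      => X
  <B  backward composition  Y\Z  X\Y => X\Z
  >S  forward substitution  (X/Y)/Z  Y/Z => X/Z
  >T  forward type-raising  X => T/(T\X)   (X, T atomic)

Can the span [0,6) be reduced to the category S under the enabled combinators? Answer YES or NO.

NP PP\NP NP\PP PP (N\NP)\PP PP\N
CKY chart[0,6] = {N/(N\PP), NP/(NP\PP), PP, PP/(PP\PP), S/(S\PP)}; S ∉ chart

NO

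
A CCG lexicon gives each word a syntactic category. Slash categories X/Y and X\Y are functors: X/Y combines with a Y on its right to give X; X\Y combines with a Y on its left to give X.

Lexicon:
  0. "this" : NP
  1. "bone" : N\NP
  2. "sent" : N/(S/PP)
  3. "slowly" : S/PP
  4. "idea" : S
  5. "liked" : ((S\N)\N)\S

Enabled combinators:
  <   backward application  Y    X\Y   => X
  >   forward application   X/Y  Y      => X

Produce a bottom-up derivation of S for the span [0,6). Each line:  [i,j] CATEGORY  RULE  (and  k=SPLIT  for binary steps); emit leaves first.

[0,1] NP  lex  "this"
[1,2] N\NP  lex  "bone"
[0,2] N  <  k=1
[2,3] N/(S/PP)  lex  "sent"
[3,4] S/PP  lex  "slowly"
[2,4] N  >  k=3
[4,5] S  lex  "idea"
[5,6] ((S\N)\N)\S  lex  "liked"
[4,6] (S\N)\N  <  k=5
[2,6] S\N  <  k=4
[0,6] S  <  k=2

[0,6] S   <
  [0,2] N   <
    [0,1] "this" : NP
    [1,2] "bone" : N\NP
  [2,6] S\N   <
    [2,4] N   >
      [2,3] "sent" : N/(S/PP)
      [3,4] "slowly" : S/PP
    [4,6] (S\N)\N   <
      [4,5] "idea" : S
      [5,6] "liked" : ((S\N)\N)\S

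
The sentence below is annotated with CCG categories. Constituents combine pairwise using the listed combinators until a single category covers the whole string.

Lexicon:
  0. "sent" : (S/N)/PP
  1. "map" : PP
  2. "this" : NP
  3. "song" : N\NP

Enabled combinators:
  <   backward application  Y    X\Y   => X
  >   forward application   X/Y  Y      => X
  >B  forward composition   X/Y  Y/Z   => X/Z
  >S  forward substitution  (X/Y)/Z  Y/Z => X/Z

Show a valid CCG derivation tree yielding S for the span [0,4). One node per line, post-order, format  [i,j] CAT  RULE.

[0,1] (S/N)/PP  lex  "sent"
[1,2] PP  lex  "map"
[0,2] S/N  >  k=1
[2,3] NP  lex  "this"
[3,4] N\NP  lex  "song"
[2,4] N  <  k=3
[0,4] S  >  k=2

[0,4] S   >
  [0,2] S/N   >
    [0,1] "sent" : (S/N)/PP
    [1,2] "map" : PP
  [2,4] N   <
    [2,3] "this" : NP
    [3,4] "song" : N\NP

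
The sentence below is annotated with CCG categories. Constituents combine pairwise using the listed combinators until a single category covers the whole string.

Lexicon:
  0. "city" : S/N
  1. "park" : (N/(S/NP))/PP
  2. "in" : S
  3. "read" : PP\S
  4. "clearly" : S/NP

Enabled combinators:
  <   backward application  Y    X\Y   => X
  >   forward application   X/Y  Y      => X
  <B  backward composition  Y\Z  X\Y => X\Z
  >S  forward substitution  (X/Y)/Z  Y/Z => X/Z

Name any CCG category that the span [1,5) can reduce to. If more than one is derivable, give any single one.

[0,5] S   >
  [0,1] "city" : S/N
  [1,5] N   >
    [1,4] N/(S/NP)   >
      [1,2] "park" : (N/(S/NP))/PP
      [2,4] PP   <
        [2,3] "in" : S
        [3,4] "read" : PP\S
    [4,5] "clearly" : S/NP

N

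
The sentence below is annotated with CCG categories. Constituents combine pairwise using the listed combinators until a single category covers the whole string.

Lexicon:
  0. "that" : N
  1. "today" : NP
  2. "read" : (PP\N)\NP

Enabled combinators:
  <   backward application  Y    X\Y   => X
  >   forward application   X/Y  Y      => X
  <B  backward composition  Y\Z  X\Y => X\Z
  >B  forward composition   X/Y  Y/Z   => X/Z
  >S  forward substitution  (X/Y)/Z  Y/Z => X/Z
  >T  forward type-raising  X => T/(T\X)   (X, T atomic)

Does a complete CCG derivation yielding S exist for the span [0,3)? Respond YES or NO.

NO

N NP (PP\N)\NP
CKY chart[0,3] = {N/(N\PP), NP/(NP\PP), PP, PP/(PP\PP), S/(S\PP)}; S ∉ chart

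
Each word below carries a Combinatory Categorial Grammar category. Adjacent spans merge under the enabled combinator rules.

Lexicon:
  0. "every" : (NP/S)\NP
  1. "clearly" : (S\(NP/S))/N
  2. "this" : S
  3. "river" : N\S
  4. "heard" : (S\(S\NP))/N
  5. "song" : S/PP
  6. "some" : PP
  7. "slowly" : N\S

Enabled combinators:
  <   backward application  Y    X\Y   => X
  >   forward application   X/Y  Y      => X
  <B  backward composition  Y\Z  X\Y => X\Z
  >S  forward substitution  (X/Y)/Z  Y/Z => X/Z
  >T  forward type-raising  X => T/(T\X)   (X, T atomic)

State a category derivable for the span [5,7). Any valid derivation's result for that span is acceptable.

[0,8] S   <
  [0,4] S\NP   <B
    [0,1] "every" : (NP/S)\NP
    [1,4] S\(NP/S)   >
      [1,2] "clearly" : (S\(NP/S))/N
      [2,4] N   >
        [2,3] N/(N\S)   >T
          [2,3] "this" : S
        [3,4] "river" : N\S
  [4,8] S\(S\NP)   >
    [4,5] "heard" : (S\(S\NP))/N
    [5,8] N   <
      [5,7] S   >
        [5,6] "song" : S/PP
        [6,7] "some" : PP
      [7,8] "slowly" : N\S

S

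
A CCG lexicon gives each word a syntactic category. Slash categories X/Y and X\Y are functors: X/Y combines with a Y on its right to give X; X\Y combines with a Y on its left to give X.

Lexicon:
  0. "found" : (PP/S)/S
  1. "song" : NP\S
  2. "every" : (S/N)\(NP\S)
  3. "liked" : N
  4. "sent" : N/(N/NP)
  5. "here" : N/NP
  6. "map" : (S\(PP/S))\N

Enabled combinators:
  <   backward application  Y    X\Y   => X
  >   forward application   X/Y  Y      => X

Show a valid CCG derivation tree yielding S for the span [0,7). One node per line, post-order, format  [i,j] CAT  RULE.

[0,7] S   <
  [0,4] PP/S   >
    [0,1] "found" : (PP/S)/S
    [1,4] S   >
      [1,3] S/N   <
        [1,2] "song" : NP\S
        [2,3] "every" : (S/N)\(NP\S)
      [3,4] "liked" : N
  [4,7] S\(PP/S)   <
    [4,6] N   >
      [4,5] "sent" : N/(N/NP)
      [5,6] "here" : N/NP
    [6,7] "map" : (S\(PP/S))\N

[0,1] (PP/S)/S  lex  "found"
[1,2] NP\S  lex  "song"
[2,3] (S/N)\(NP\S)  lex  "every"
[1,3] S/N  <  k=2
[3,4] N  lex  "liked"
[1,4] S  >  k=3
[0,4] PP/S  >  k=1
[4,5] N/(N/NP)  lex  "sent"
[5,6] N/NP  lex  "here"
[4,6] N  >  k=5
[6,7] (S\(PP/S))\N  lex  "map"
[4,7] S\(PP/S)  <  k=6
[0,7] S  <  k=4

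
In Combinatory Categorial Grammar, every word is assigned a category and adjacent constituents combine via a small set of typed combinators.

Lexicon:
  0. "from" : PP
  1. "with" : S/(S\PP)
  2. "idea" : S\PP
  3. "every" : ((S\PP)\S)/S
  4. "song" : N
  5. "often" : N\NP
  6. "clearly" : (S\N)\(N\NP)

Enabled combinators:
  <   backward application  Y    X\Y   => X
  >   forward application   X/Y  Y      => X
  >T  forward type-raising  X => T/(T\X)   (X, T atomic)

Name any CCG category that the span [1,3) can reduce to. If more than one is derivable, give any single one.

[0,7] S   <
  [0,1] "from" : PP
  [1,7] S\PP   <
    [1,3] S   >
      [1,2] "with" : S/(S\PP)
      [2,3] "idea" : S\PP
    [3,7] (S\PP)\S   >
      [3,4] "every" : ((S\PP)\S)/S
      [4,7] S   <
        [4,5] "song" : N
        [5,7] S\N   <
          [5,6] "often" : N\NP
          [6,7] "clearly" : (S\N)\(N\NP)

S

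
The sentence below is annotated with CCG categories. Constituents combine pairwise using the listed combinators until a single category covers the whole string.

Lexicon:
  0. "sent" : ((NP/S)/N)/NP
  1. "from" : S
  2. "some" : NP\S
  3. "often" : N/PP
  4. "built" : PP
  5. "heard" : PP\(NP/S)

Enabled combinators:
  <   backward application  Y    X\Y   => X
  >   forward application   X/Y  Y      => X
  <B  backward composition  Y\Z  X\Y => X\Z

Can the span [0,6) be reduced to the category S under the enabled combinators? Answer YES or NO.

((NP/S)/N)/NP S NP\S N/PP PP PP\(NP/S)
CKY chart[0,6] = {PP}; S ∉ chart

NO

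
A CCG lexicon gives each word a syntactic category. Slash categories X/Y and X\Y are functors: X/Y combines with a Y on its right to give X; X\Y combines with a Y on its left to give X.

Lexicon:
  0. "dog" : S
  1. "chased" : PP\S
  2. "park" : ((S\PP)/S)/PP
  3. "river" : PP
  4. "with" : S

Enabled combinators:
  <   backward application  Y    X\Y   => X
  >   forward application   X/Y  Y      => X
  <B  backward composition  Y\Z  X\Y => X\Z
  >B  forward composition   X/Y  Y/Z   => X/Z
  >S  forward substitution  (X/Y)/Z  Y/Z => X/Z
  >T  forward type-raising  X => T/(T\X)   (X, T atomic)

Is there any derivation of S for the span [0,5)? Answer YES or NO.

[0,5] S   <
  [0,2] PP   >
    [0,1] PP/(PP\S)   >T
      [0,1] "dog" : S
    [1,2] "chased" : PP\S
  [2,5] S\PP   >
    [2,4] (S\PP)/S   >
      [2,3] "park" : ((S\PP)/S)/PP
      [3,4] "river" : PP
    [4,5] "with" : S

YES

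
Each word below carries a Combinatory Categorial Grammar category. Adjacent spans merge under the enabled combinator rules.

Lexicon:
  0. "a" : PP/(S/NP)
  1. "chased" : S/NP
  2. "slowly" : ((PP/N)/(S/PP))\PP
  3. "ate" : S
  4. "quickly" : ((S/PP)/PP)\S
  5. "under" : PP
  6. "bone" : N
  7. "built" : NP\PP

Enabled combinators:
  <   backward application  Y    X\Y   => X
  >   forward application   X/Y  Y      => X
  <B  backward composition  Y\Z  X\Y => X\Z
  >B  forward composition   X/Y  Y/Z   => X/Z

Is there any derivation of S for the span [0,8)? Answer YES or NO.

NO

PP/(S/NP) S/NP ((PP/N)/(S/PP))\PP S ((S/PP)/PP)\S PP N NP\PP
CKY chart[0,8] = {NP}; S ∉ chart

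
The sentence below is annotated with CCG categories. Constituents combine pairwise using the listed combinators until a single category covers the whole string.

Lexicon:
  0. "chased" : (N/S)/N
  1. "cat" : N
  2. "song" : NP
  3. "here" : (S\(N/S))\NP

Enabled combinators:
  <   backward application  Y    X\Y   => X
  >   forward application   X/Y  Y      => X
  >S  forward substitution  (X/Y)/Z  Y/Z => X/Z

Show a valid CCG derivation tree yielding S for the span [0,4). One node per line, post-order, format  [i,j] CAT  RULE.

[0,1] (N/S)/N  lex  "chased"
[1,2] N  lex  "cat"
[0,2] N/S  >  k=1
[2,3] NP  lex  "song"
[3,4] (S\(N/S))\NP  lex  "here"
[2,4] S\(N/S)  <  k=3
[0,4] S  <  k=2

[0,4] S   <
  [0,2] N/S   >
    [0,1] "chased" : (N/S)/N
    [1,2] "cat" : N
  [2,4] S\(N/S)   <
    [2,3] "song" : NP
    [3,4] "here" : (S\(N/S))\NP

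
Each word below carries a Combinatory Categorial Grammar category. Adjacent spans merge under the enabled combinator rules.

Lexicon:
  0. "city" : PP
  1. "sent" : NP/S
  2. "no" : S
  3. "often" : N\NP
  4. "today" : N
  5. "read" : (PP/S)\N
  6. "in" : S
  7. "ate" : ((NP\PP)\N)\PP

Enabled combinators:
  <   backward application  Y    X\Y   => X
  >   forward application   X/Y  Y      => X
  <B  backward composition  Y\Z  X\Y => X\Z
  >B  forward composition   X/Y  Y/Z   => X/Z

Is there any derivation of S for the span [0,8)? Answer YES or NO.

NO

PP NP/S S N\NP N (PP/S)\N S ((NP\PP)\N)\PP
CKY chart[0,8] = {NP}; S ∉ chart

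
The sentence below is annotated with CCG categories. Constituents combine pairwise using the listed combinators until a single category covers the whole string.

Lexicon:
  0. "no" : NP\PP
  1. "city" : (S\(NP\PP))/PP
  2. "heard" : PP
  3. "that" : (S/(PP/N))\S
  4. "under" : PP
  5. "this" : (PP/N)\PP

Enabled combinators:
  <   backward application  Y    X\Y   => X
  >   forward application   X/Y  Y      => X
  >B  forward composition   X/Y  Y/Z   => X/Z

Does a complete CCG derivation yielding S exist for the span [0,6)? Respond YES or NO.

[0,6] S   >
  [0,4] S/(PP/N)   <
    [0,3] S   <
      [0,1] "no" : NP\PP
      [1,3] S\(NP\PP)   >
        [1,2] "city" : (S\(NP\PP))/PP
        [2,3] "heard" : PP
    [3,4] "that" : (S/(PP/N))\S
  [4,6] PP/N   <
    [4,5] "under" : PP
    [5,6] "this" : (PP/N)\PP

YES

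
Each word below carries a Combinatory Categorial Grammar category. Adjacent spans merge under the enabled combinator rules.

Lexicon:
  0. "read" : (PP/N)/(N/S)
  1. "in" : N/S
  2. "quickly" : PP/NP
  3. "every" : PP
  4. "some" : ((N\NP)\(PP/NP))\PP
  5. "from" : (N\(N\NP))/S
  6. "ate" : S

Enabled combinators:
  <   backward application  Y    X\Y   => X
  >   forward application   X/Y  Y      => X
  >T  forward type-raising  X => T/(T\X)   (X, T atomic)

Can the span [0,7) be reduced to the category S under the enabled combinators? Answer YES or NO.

NO

(PP/N)/(N/S) N/S PP/NP PP ((N\NP)\(PP/NP))\PP (N\(N\NP))/S S
CKY chart[0,7] = {N/(N\PP), NP/(NP\PP), PP, PP/(PP\PP), S/(S\PP)}; S ∉ chart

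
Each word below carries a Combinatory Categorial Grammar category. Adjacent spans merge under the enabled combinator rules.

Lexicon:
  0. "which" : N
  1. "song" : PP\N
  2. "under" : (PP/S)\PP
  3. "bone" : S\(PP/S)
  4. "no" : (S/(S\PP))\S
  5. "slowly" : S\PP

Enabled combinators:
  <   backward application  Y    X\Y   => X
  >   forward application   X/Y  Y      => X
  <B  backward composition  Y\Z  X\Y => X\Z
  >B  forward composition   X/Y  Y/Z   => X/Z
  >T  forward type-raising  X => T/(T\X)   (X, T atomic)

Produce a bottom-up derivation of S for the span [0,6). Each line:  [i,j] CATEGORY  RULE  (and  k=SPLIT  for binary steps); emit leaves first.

[0,1] N  lex  "which"
[0,1] PP/(PP\N)  >T
[1,2] PP\N  lex  "song"
[0,2] PP  >  k=1
[2,3] (PP/S)\PP  lex  "under"
[3,4] S\(PP/S)  lex  "bone"
[2,4] S\PP  <B  k=3
[0,4] S  <  k=2
[4,5] (S/(S\PP))\S  lex  "no"
[0,5] S/(S\PP)  <  k=4
[5,6] S\PP  lex  "slowly"
[0,6] S  >  k=5

[0,6] S   >
  [0,5] S/(S\PP)   <
    [0,4] S   <
      [0,2] PP   >
        [0,1] PP/(PP\N)   >T
          [0,1] "which" : N
        [1,2] "song" : PP\N
      [2,4] S\PP   <B
        [2,3] "under" : (PP/S)\PP
        [3,4] "bone" : S\(PP/S)
    [4,5] "no" : (S/(S\PP))\S
  [5,6] "slowly" : S\PP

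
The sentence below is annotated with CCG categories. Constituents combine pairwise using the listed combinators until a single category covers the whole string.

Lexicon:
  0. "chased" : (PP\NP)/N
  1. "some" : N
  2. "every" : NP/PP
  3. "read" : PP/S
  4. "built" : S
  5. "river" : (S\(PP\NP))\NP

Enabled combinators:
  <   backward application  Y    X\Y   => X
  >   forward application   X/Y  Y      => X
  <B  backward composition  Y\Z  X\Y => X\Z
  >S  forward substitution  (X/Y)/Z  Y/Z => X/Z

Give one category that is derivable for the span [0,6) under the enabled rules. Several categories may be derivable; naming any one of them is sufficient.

[0,6] S   <
  [0,2] PP\NP   >
    [0,1] "chased" : (PP\NP)/N
    [1,2] "some" : N
  [2,6] S\(PP\NP)   <
    [2,5] NP   >
      [2,3] "every" : NP/PP
      [3,5] PP   >
        [3,4] "read" : PP/S
        [4,5] "built" : S
    [5,6] "river" : (S\(PP\NP))\NP

S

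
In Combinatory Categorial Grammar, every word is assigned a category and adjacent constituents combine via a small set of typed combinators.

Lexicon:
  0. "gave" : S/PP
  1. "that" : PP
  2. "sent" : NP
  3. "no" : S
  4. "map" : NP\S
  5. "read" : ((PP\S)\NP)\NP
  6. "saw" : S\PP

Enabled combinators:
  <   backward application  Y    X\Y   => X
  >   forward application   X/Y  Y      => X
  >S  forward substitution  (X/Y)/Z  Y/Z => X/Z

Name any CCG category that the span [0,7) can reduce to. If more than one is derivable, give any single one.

S

[0,7] S   <
  [0,6] PP   <
    [0,2] S   >
      [0,1] "gave" : S/PP
      [1,2] "that" : PP
    [2,6] PP\S   <
      [2,3] "sent" : NP
      [3,6] (PP\S)\NP   <
        [3,5] NP   <
          [3,4] "no" : S
          [4,5] "map" : NP\S
        [5,6] "read" : ((PP\S)\NP)\NP
  [6,7] "saw" : S\PP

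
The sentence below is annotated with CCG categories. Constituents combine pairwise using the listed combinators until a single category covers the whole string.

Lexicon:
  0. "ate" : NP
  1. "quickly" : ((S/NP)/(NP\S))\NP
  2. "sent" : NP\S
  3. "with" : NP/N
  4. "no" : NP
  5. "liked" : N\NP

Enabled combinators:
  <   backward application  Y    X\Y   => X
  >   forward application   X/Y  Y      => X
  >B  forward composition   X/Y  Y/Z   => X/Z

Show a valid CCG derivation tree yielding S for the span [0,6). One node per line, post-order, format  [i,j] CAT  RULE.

[0,6] S   >
  [0,3] S/NP   >
    [0,2] (S/NP)/(NP\S)   <
      [0,1] "ate" : NP
      [1,2] "quickly" : ((S/NP)/(NP\S))\NP
    [2,3] "sent" : NP\S
  [3,6] NP   >
    [3,4] "with" : NP/N
    [4,6] N   <
      [4,5] "no" : NP
      [5,6] "liked" : N\NP

[0,1] NP  lex  "ate"
[1,2] ((S/NP)/(NP\S))\NP  lex  "quickly"
[0,2] (S/NP)/(NP\S)  <  k=1
[2,3] NP\S  lex  "sent"
[0,3] S/NP  >  k=2
[3,4] NP/N  lex  "with"
[4,5] NP  lex  "no"
[5,6] N\NP  lex  "liked"
[4,6] N  <  k=5
[3,6] NP  >  k=4
[0,6] S  >  k=3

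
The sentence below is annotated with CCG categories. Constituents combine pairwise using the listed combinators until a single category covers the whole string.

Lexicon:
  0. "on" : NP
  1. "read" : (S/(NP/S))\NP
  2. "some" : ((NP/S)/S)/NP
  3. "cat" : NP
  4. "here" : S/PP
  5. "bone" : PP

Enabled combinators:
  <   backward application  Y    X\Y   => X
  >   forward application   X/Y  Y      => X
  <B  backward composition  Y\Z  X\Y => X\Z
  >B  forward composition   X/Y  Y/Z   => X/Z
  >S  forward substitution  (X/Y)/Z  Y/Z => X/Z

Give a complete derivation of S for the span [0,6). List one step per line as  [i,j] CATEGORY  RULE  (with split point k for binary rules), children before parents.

[0,1] NP  lex  "on"
[1,2] (S/(NP/S))\NP  lex  "read"
[0,2] S/(NP/S)  <  k=1
[2,3] ((NP/S)/S)/NP  lex  "some"
[3,4] NP  lex  "cat"
[2,4] (NP/S)/S  >  k=3
[4,5] S/PP  lex  "here"
[5,6] PP  lex  "bone"
[4,6] S  >  k=5
[2,6] NP/S  >  k=4
[0,6] S  >  k=2

[0,6] S   >
  [0,2] S/(NP/S)   <
    [0,1] "on" : NP
    [1,2] "read" : (S/(NP/S))\NP
  [2,6] NP/S   >
    [2,4] (NP/S)/S   >
      [2,3] "some" : ((NP/S)/S)/NP
      [3,4] "cat" : NP
    [4,6] S   >
      [4,5] "here" : S/PP
      [5,6] "bone" : PP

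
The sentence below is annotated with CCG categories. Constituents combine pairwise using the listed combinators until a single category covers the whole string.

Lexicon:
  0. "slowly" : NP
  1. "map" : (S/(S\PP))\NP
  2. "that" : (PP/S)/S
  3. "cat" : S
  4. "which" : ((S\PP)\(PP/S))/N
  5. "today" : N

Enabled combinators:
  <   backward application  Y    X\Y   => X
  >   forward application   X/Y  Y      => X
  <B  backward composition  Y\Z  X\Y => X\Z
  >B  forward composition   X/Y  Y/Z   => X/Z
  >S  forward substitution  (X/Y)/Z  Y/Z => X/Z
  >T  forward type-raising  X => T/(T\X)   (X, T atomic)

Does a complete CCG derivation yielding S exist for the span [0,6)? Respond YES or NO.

[0,6] S   >
  [0,2] S/(S\PP)   <
    [0,1] "slowly" : NP
    [1,2] "map" : (S/(S\PP))\NP
  [2,6] S\PP   <
    [2,4] PP/S   >
      [2,3] "that" : (PP/S)/S
      [3,4] "cat" : S
    [4,6] (S\PP)\(PP/S)   >
      [4,5] "which" : ((S\PP)\(PP/S))/N
      [5,6] "today" : N

YES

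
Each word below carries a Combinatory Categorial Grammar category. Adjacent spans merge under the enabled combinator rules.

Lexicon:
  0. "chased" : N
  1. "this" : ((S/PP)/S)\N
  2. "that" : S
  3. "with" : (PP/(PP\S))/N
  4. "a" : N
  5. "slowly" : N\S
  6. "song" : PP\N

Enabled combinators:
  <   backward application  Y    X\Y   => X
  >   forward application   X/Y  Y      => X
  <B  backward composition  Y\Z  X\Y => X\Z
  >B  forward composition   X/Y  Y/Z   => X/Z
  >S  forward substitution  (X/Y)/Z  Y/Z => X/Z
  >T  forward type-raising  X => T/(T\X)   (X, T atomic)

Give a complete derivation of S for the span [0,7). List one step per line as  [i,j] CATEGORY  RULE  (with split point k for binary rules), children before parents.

[0,7] S   >
  [0,3] S/PP   >
    [0,2] (S/PP)/S   <
      [0,1] "chased" : N
      [1,2] "this" : ((S/PP)/S)\N
    [2,3] "that" : S
  [3,7] PP   >
    [3,5] PP/(PP\S)   >
      [3,4] "with" : (PP/(PP\S))/N
      [4,5] "a" : N
    [5,7] PP\S   <B
      [5,6] "slowly" : N\S
      [6,7] "song" : PP\N

[0,1] N  lex  "chased"
[1,2] ((S/PP)/S)\N  lex  "this"
[0,2] (S/PP)/S  <  k=1
[2,3] S  lex  "that"
[0,3] S/PP  >  k=2
[3,4] (PP/(PP\S))/N  lex  "with"
[4,5] N  lex  "a"
[3,5] PP/(PP\S)  >  k=4
[5,6] N\S  lex  "slowly"
[6,7] PP\N  lex  "song"
[5,7] PP\S  <B  k=6
[3,7] PP  >  k=5
[0,7] S  >  k=3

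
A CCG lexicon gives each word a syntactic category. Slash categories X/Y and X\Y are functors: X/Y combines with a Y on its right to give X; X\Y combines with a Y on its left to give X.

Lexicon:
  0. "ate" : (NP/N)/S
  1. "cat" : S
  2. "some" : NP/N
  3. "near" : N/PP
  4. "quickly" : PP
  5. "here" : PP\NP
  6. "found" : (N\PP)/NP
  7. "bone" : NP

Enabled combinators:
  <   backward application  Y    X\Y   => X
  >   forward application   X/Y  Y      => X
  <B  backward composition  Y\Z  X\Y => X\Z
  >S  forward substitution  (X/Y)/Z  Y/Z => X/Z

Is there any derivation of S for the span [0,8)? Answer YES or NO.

NO

(NP/N)/S S NP/N N/PP PP PP\NP (N\PP)/NP NP
CKY chart[0,8] = {NP}; S ∉ chart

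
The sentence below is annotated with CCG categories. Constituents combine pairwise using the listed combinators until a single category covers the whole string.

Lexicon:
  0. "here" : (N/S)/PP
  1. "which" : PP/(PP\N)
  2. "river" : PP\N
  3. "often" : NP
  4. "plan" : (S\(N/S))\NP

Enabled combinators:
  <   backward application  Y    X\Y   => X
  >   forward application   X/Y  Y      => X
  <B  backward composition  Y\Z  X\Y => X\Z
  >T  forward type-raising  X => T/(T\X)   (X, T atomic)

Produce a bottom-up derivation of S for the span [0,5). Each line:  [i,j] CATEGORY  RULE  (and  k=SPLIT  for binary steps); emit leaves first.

[0,5] S   <
  [0,3] N/S   >
    [0,1] "here" : (N/S)/PP
    [1,3] PP   >
      [1,2] "which" : PP/(PP\N)
      [2,3] "river" : PP\N
  [3,5] S\(N/S)   <
    [3,4] "often" : NP
    [4,5] "plan" : (S\(N/S))\NP

[0,1] (N/S)/PP  lex  "here"
[1,2] PP/(PP\N)  lex  "which"
[2,3] PP\N  lex  "river"
[1,3] PP  >  k=2
[0,3] N/S  >  k=1
[3,4] NP  lex  "often"
[4,5] (S\(N/S))\NP  lex  "plan"
[3,5] S\(N/S)  <  k=4
[0,5] S  <  k=3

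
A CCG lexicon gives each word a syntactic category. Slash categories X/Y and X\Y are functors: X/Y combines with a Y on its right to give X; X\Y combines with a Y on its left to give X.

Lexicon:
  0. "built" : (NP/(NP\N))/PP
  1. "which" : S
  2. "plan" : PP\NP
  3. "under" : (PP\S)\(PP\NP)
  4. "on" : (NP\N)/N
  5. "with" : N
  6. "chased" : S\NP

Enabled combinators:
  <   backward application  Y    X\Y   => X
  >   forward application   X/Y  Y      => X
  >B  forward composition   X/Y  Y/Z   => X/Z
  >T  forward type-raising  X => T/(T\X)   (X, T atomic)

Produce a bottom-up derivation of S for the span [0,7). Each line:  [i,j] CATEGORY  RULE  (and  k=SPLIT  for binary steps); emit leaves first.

[0,1] (NP/(NP\N))/PP  lex  "built"
[1,2] S  lex  "which"
[2,3] PP\NP  lex  "plan"
[3,4] (PP\S)\(PP\NP)  lex  "under"
[2,4] PP\S  <  k=3
[1,4] PP  <  k=2
[0,4] NP/(NP\N)  >  k=1
[4,5] (NP\N)/N  lex  "on"
[5,6] N  lex  "with"
[4,6] NP\N  >  k=5
[0,6] NP  >  k=4
[6,7] S\NP  lex  "chased"
[0,7] S  <  k=6

[0,7] S   <
  [0,6] NP   >
    [0,4] NP/(NP\N)   >
      [0,1] "built" : (NP/(NP\N))/PP
      [1,4] PP   <
        [1,2] "which" : S
        [2,4] PP\S   <
          [2,3] "plan" : PP\NP
          [3,4] "under" : (PP\S)\(PP\NP)
    [4,6] NP\N   >
      [4,5] "on" : (NP\N)/N
      [5,6] "with" : N
  [6,7] "chased" : S\NP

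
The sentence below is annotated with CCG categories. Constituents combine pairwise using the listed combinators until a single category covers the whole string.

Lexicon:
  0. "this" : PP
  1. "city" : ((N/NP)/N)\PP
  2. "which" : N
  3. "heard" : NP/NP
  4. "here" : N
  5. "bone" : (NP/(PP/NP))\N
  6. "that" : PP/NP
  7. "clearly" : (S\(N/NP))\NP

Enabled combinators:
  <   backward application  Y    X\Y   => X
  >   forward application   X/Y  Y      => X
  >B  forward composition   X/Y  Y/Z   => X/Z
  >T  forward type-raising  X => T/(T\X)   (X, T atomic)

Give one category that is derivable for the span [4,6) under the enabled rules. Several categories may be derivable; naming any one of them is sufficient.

[0,8] S   <
  [0,4] N/NP   >B
    [0,3] N/NP   >
      [0,2] (N/NP)/N   <
        [0,1] "this" : PP
        [1,2] "city" : ((N/NP)/N)\PP
      [2,3] "which" : N
    [3,4] "heard" : NP/NP
  [4,8] S\(N/NP)   <
    [4,7] NP   >
      [4,6] NP/(PP/NP)   <
        [4,5] "here" : N
        [5,6] "bone" : (NP/(PP/NP))\N
      [6,7] "that" : PP/NP
    [7,8] "clearly" : (S\(N/NP))\NP

NP/(PP/NP)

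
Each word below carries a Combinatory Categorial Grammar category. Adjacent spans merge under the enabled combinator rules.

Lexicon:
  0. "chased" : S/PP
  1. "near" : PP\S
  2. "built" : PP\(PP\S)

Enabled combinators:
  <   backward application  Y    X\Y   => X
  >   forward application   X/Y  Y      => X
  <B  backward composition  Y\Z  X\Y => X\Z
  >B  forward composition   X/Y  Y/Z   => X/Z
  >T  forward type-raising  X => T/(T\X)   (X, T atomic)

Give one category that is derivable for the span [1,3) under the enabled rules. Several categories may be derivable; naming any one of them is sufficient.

PP

[0,3] S   >
  [0,1] "chased" : S/PP
  [1,3] PP   <
    [1,2] "near" : PP\S
    [2,3] "built" : PP\(PP\S)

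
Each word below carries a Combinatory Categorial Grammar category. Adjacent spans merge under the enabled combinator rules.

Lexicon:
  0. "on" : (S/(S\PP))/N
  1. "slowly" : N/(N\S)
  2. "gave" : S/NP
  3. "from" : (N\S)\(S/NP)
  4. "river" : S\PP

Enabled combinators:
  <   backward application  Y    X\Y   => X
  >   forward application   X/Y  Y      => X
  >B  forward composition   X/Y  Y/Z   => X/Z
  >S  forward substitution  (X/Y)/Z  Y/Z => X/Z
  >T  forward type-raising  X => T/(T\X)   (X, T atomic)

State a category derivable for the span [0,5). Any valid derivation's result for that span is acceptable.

S

[0,5] S   >
  [0,4] S/(S\PP)   >
    [0,1] "on" : (S/(S\PP))/N
    [1,4] N   >
      [1,2] "slowly" : N/(N\S)
      [2,4] N\S   <
        [2,3] "gave" : S/NP
        [3,4] "from" : (N\S)\(S/NP)
  [4,5] "river" : S\PP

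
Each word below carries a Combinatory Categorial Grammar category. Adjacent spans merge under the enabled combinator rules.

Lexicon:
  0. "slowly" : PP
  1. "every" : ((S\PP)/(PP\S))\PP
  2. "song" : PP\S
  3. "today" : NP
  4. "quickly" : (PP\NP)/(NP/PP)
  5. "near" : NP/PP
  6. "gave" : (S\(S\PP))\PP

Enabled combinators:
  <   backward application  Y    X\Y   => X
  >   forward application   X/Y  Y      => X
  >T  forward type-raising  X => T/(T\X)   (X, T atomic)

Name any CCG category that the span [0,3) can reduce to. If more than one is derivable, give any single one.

S\PP

[0,7] S   <
  [0,3] S\PP   >
    [0,2] (S\PP)/(PP\S)   <
      [0,1] "slowly" : PP
      [1,2] "every" : ((S\PP)/(PP\S))\PP
    [2,3] "song" : PP\S
  [3,7] S\(S\PP)   <
    [3,6] PP   <
      [3,4] "today" : NP
      [4,6] PP\NP   >
        [4,5] "quickly" : (PP\NP)/(NP/PP)
        [5,6] "near" : NP/PP
    [6,7] "gave" : (S\(S\PP))\PP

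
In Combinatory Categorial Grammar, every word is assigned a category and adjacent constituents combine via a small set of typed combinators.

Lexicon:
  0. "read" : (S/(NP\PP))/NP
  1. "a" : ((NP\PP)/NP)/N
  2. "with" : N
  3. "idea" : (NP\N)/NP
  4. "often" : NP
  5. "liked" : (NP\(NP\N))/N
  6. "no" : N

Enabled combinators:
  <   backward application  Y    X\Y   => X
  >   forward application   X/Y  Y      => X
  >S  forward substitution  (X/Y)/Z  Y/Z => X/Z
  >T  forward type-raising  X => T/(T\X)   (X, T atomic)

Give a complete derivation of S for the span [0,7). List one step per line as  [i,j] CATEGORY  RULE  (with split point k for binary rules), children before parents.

[0,7] S   >
  [0,3] S/NP   >S
    [0,1] "read" : (S/(NP\PP))/NP
    [1,3] (NP\PP)/NP   >
      [1,2] "a" : ((NP\PP)/NP)/N
      [2,3] "with" : N
  [3,7] NP   <
    [3,5] NP\N   >
      [3,4] "idea" : (NP\N)/NP
      [4,5] "often" : NP
    [5,7] NP\(NP\N)   >
      [5,6] "liked" : (NP\(NP\N))/N
      [6,7] "no" : N

[0,1] (S/(NP\PP))/NP  lex  "read"
[1,2] ((NP\PP)/NP)/N  lex  "a"
[2,3] N  lex  "with"
[1,3] (NP\PP)/NP  >  k=2
[0,3] S/NP  >S  k=1
[3,4] (NP\N)/NP  lex  "idea"
[4,5] NP  lex  "often"
[3,5] NP\N  >  k=4
[5,6] (NP\(NP\N))/N  lex  "liked"
[6,7] N  lex  "no"
[5,7] NP\(NP\N)  >  k=6
[3,7] NP  <  k=5
[0,7] S  >  k=3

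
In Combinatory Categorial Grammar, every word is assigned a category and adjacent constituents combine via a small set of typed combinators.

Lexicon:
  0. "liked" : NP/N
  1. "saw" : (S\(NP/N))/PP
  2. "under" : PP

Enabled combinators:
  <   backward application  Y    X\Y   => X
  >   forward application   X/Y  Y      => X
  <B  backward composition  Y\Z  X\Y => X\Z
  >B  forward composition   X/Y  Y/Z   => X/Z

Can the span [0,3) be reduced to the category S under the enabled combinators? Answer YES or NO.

[0,3] S   <
  [0,1] "liked" : NP/N
  [1,3] S\(NP/N)   >
    [1,2] "saw" : (S\(NP/N))/PP
    [2,3] "under" : PP

YES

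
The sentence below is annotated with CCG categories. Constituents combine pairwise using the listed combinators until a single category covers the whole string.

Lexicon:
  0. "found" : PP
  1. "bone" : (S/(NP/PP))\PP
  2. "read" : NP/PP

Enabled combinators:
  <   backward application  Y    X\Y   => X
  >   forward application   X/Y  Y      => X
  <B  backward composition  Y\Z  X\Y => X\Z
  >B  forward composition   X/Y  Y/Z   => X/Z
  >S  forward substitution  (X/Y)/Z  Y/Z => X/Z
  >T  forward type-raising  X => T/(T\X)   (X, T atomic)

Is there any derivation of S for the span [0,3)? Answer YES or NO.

YES

[0,3] S   >
  [0,2] S/(NP/PP)   <
    [0,1] "found" : PP
    [1,2] "bone" : (S/(NP/PP))\PP
  [2,3] "read" : NP/PP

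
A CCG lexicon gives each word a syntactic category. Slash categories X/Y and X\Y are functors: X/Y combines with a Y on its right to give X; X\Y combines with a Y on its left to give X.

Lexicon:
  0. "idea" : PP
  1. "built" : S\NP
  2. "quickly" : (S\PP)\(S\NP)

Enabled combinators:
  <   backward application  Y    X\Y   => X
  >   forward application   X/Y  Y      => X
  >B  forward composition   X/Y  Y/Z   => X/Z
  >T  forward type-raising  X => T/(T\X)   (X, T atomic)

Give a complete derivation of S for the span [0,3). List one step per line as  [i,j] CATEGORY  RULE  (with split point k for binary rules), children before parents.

[0,3] S   <
  [0,1] "idea" : PP
  [1,3] S\PP   <
    [1,2] "built" : S\NP
    [2,3] "quickly" : (S\PP)\(S\NP)

[0,1] PP  lex  "idea"
[1,2] S\NP  lex  "built"
[2,3] (S\PP)\(S\NP)  lex  "quickly"
[1,3] S\PP  <  k=2
[0,3] S  <  k=1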